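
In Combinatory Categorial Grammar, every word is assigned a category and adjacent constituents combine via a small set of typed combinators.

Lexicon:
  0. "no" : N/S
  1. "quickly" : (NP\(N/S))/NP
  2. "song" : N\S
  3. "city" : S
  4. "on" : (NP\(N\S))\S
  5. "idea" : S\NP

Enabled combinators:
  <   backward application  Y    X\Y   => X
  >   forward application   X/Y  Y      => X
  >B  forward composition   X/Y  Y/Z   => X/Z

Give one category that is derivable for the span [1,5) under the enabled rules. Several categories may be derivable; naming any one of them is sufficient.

[0,6] S   <
  [0,5] NP   <
    [0,1] "no" : N/S
    [1,5] NP\(N/S)   >
      [1,2] "quickly" : (NP\(N/S))/NP
      [2,5] NP   <
        [2,3] "song" : N\S
        [3,5] NP\(N\S)   <
          [3,4] "city" : S
          [4,5] "on" : (NP\(N\S))\S
  [5,6] "idea" : S\NP

NP\(N/S)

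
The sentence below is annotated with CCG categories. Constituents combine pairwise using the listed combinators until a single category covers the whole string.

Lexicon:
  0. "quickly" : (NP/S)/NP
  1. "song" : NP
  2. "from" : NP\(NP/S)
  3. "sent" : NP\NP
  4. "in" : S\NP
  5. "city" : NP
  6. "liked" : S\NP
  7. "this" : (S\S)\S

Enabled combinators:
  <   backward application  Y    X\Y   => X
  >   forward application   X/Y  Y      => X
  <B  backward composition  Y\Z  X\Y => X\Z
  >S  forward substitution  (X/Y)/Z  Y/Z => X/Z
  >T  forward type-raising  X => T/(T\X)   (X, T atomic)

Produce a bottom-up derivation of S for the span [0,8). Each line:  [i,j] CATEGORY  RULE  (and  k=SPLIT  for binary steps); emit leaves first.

[0,8] S   <
  [0,3] NP   <
    [0,2] NP/S   >
      [0,1] "quickly" : (NP/S)/NP
      [1,2] "song" : NP
    [2,3] "from" : NP\(NP/S)
  [3,8] S\NP   <B
    [3,5] S\NP   <B
      [3,4] "sent" : NP\NP
      [4,5] "in" : S\NP
    [5,8] S\S   <
      [5,7] S   <
        [5,6] "city" : NP
        [6,7] "liked" : S\NP
      [7,8] "this" : (S\S)\S

[0,1] (NP/S)/NP  lex  "quickly"
[1,2] NP  lex  "song"
[0,2] NP/S  >  k=1
[2,3] NP\(NP/S)  lex  "from"
[0,3] NP  <  k=2
[3,4] NP\NP  lex  "sent"
[4,5] S\NP  lex  "in"
[3,5] S\NP  <B  k=4
[5,6] NP  lex  "city"
[6,7] S\NP  lex  "liked"
[5,7] S  <  k=6
[7,8] (S\S)\S  lex  "this"
[5,8] S\S  <  k=7
[3,8] S\NP  <B  k=5
[0,8] S  <  k=3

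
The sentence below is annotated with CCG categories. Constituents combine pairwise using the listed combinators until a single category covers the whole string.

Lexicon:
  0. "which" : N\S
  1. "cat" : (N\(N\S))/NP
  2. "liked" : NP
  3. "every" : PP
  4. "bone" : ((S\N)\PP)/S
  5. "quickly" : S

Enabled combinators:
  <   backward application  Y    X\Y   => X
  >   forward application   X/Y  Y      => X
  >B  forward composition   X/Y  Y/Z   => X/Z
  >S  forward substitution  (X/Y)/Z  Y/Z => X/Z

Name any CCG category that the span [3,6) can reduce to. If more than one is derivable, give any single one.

S\N

[0,6] S   <
  [0,3] N   <
    [0,1] "which" : N\S
    [1,3] N\(N\S)   >
      [1,2] "cat" : (N\(N\S))/NP
      [2,3] "liked" : NP
  [3,6] S\N   <
    [3,4] "every" : PP
    [4,6] (S\N)\PP   >
      [4,5] "bone" : ((S\N)\PP)/S
      [5,6] "quickly" : S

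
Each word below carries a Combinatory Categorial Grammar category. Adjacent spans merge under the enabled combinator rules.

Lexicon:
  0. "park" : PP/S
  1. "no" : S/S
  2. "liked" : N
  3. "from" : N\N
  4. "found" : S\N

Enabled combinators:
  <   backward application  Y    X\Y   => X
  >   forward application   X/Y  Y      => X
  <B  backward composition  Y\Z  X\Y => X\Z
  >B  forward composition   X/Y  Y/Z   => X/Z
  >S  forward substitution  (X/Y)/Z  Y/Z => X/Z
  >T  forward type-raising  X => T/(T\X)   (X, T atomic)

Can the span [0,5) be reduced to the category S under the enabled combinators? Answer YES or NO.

PP/S S/S N N\N S\N
CKY chart[0,5] = {N/(N\PP), NP/(NP\PP), PP, PP/(PP\PP), PP/(S\S), S/(S\PP)}; S ∉ chart

NO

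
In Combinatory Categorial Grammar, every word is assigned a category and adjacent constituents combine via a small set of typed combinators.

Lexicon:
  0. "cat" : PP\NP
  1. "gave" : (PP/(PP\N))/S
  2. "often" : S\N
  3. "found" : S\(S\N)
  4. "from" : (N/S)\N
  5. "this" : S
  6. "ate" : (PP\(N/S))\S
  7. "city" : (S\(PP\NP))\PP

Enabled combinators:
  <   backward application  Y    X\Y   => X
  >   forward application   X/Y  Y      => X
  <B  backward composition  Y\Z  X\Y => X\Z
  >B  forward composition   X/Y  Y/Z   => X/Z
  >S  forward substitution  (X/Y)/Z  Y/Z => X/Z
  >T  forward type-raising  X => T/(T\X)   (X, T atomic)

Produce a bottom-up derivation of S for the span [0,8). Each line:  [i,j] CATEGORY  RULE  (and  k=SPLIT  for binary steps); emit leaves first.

[0,1] PP\NP  lex  "cat"
[1,2] (PP/(PP\N))/S  lex  "gave"
[2,3] S\N  lex  "often"
[3,4] S\(S\N)  lex  "found"
[2,4] S  <  k=3
[1,4] PP/(PP\N)  >  k=2
[4,5] (N/S)\N  lex  "from"
[5,6] S  lex  "this"
[6,7] (PP\(N/S))\S  lex  "ate"
[5,7] PP\(N/S)  <  k=6
[4,7] PP\N  <B  k=5
[1,7] PP  >  k=4
[7,8] (S\(PP\NP))\PP  lex  "city"
[1,8] S\(PP\NP)  <  k=7
[0,8] S  <  k=1

[0,8] S   <
  [0,1] "cat" : PP\NP
  [1,8] S\(PP\NP)   <
    [1,7] PP   >
      [1,4] PP/(PP\N)   >
        [1,2] "gave" : (PP/(PP\N))/S
        [2,4] S   <
          [2,3] "often" : S\N
          [3,4] "found" : S\(S\N)
      [4,7] PP\N   <B
        [4,5] "from" : (N/S)\N
        [5,7] PP\(N/S)   <
          [5,6] "this" : S
          [6,7] "ate" : (PP\(N/S))\S
    [7,8] "city" : (S\(PP\NP))\PP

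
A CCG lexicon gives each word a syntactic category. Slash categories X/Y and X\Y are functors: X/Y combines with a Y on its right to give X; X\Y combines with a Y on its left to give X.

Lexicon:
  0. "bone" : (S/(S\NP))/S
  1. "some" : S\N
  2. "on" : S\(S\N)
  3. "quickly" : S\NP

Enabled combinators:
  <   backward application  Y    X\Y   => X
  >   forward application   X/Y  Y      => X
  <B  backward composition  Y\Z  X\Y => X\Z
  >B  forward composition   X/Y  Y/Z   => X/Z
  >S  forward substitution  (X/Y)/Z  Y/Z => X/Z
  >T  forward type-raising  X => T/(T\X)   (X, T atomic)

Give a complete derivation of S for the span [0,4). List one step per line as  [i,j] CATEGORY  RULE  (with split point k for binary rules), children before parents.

[0,1] (S/(S\NP))/S  lex  "bone"
[1,2] S\N  lex  "some"
[2,3] S\(S\N)  lex  "on"
[1,3] S  <  k=2
[0,3] S/(S\NP)  >  k=1
[3,4] S\NP  lex  "quickly"
[0,4] S  >  k=3

[0,4] S   >
  [0,3] S/(S\NP)   >
    [0,1] "bone" : (S/(S\NP))/S
    [1,3] S   <
      [1,2] "some" : S\N
      [2,3] "on" : S\(S\N)
  [3,4] "quickly" : S\NP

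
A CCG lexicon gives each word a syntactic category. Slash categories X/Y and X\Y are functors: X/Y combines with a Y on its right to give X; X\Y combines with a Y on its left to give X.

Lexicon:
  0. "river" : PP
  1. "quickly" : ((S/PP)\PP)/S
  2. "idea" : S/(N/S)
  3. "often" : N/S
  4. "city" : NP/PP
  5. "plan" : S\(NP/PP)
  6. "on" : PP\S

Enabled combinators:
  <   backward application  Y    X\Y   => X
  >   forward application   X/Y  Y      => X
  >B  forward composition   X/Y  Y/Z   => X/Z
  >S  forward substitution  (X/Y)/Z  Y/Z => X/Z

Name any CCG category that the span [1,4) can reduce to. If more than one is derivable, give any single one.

(S/PP)\PP

[0,7] S   >
  [0,4] S/PP   <
    [0,1] "river" : PP
    [1,4] (S/PP)\PP   >
      [1,2] "quickly" : ((S/PP)\PP)/S
      [2,4] S   >
        [2,3] "idea" : S/(N/S)
        [3,4] "often" : N/S
  [4,7] PP   <
    [4,6] S   <
      [4,5] "city" : NP/PP
      [5,6] "plan" : S\(NP/PP)
    [6,7] "on" : PP\S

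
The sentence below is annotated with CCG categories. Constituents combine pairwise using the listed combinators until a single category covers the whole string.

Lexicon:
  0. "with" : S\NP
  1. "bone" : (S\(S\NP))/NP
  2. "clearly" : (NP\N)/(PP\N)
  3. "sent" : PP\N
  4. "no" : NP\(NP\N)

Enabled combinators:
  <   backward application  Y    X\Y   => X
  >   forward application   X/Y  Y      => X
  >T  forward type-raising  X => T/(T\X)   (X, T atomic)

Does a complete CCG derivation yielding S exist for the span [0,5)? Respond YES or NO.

YES

[0,5] S   <
  [0,1] "with" : S\NP
  [1,5] S\(S\NP)   >
    [1,2] "bone" : (S\(S\NP))/NP
    [2,5] NP   <
      [2,4] NP\N   >
        [2,3] "clearly" : (NP\N)/(PP\N)
        [3,4] "sent" : PP\N
      [4,5] "no" : NP\(NP\N)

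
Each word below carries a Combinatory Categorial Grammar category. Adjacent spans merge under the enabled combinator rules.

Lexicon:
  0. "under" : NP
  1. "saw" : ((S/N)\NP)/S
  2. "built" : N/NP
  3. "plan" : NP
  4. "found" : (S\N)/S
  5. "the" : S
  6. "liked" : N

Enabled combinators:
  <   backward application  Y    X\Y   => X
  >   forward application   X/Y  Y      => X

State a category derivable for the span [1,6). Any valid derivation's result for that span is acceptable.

(S/N)\NP

[0,7] S   >
  [0,6] S/N   <
    [0,1] "under" : NP
    [1,6] (S/N)\NP   >
      [1,2] "saw" : ((S/N)\NP)/S
      [2,6] S   <
        [2,4] N   >
          [2,3] "built" : N/NP
          [3,4] "plan" : NP
        [4,6] S\N   >
          [4,5] "found" : (S\N)/S
          [5,6] "the" : S
  [6,7] "liked" : N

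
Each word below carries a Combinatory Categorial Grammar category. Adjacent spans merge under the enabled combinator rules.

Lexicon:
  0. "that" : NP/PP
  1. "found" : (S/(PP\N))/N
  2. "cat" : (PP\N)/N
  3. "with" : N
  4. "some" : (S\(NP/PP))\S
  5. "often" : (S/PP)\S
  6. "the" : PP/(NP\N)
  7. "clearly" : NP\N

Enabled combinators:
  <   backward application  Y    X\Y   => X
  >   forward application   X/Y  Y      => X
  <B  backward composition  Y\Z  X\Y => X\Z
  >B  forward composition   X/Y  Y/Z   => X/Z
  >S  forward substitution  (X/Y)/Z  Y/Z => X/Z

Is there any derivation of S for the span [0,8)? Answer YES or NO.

YES

[0,8] S   >
  [0,6] S/PP   <
    [0,5] S   <
      [0,1] "that" : NP/PP
      [1,5] S\(NP/PP)   <
        [1,4] S   >
          [1,3] S/N   >S
            [1,2] "found" : (S/(PP\N))/N
            [2,3] "cat" : (PP\N)/N
          [3,4] "with" : N
        [4,5] "some" : (S\(NP/PP))\S
    [5,6] "often" : (S/PP)\S
  [6,8] PP   >
    [6,7] "the" : PP/(NP\N)
    [7,8] "clearly" : NP\N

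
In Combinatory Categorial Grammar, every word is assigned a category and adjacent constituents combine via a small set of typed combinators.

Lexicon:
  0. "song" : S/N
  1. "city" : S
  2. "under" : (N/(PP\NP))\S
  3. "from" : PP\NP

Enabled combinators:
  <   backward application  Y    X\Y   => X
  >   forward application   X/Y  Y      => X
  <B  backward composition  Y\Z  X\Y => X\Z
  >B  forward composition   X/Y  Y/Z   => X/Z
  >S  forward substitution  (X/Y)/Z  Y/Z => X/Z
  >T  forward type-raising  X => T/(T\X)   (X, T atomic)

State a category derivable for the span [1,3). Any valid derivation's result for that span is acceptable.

N/(PP\NP)

[0,4] S   >
  [0,1] "song" : S/N
  [1,4] N   >
    [1,3] N/(PP\NP)   <
      [1,2] "city" : S
      [2,3] "under" : (N/(PP\NP))\S
    [3,4] "from" : PP\NP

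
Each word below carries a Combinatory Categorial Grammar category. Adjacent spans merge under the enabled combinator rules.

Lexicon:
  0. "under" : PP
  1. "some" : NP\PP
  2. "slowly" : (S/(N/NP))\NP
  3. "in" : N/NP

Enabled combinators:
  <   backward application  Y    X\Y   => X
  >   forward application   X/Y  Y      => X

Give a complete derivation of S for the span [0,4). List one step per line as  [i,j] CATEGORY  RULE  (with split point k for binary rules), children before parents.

[0,1] PP  lex  "under"
[1,2] NP\PP  lex  "some"
[0,2] NP  <  k=1
[2,3] (S/(N/NP))\NP  lex  "slowly"
[0,3] S/(N/NP)  <  k=2
[3,4] N/NP  lex  "in"
[0,4] S  >  k=3

[0,4] S   >
  [0,3] S/(N/NP)   <
    [0,2] NP   <
      [0,1] "under" : PP
      [1,2] "some" : NP\PP
    [2,3] "slowly" : (S/(N/NP))\NP
  [3,4] "in" : N/NP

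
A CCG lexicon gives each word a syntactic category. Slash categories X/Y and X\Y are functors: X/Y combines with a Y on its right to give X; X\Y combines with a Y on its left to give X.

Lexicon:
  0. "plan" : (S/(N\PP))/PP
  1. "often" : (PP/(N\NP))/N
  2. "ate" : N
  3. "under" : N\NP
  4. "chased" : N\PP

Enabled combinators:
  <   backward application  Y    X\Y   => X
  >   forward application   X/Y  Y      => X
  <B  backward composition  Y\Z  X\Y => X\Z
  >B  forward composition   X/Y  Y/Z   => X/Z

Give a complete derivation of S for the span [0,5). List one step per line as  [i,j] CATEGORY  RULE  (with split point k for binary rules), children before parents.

[0,1] (S/(N\PP))/PP  lex  "plan"
[1,2] (PP/(N\NP))/N  lex  "often"
[2,3] N  lex  "ate"
[1,3] PP/(N\NP)  >  k=2
[3,4] N\NP  lex  "under"
[1,4] PP  >  k=3
[0,4] S/(N\PP)  >  k=1
[4,5] N\PP  lex  "chased"
[0,5] S  >  k=4

[0,5] S   >
  [0,4] S/(N\PP)   >
    [0,1] "plan" : (S/(N\PP))/PP
    [1,4] PP   >
      [1,3] PP/(N\NP)   >
        [1,2] "often" : (PP/(N\NP))/N
        [2,3] "ate" : N
      [3,4] "under" : N\NP
  [4,5] "chased" : N\PP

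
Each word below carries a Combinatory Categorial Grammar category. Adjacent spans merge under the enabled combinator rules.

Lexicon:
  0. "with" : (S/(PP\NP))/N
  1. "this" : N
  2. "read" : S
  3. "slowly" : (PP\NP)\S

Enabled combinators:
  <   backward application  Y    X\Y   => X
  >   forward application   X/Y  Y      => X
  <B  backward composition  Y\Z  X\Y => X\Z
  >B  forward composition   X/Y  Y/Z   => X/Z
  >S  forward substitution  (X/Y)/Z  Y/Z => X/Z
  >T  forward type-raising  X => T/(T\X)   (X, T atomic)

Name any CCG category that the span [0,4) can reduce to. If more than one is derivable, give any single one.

S

[0,4] S   >
  [0,2] S/(PP\NP)   >
    [0,1] "with" : (S/(PP\NP))/N
    [1,2] "this" : N
  [2,4] PP\NP   <
    [2,3] "read" : S
    [3,4] "slowly" : (PP\NP)\S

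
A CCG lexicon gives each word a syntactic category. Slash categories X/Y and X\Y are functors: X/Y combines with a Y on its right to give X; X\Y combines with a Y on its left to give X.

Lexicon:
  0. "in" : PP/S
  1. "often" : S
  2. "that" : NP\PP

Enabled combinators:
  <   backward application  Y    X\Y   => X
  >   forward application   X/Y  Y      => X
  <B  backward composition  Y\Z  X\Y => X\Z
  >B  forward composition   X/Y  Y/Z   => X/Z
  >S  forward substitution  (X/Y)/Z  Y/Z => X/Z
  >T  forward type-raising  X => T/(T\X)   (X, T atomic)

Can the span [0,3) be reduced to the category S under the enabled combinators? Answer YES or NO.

PP/S S NP\PP
CKY chart[0,3] = {N/(N\NP), NP, NP/(NP\NP), PP/(PP\NP), S/(S\NP)}; S ∉ chart

NO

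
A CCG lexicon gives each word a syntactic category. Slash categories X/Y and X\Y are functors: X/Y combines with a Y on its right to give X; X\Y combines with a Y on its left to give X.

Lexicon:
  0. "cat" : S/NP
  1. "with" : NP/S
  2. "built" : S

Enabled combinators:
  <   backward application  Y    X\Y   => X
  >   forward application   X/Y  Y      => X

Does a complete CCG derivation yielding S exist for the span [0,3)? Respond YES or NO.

YES

[0,3] S   >
  [0,1] "cat" : S/NP
  [1,3] NP   >
    [1,2] "with" : NP/S
    [2,3] "built" : S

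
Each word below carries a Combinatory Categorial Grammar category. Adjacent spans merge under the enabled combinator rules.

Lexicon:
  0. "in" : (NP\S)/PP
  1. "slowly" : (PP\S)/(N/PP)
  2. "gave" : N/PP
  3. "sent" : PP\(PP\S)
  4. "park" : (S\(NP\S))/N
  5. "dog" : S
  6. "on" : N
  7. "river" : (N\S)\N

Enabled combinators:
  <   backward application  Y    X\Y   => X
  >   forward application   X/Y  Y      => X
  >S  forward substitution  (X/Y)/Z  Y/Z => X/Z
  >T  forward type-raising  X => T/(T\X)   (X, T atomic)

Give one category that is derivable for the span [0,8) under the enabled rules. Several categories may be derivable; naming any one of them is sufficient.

[0,8] S   <
  [0,4] NP\S   >
    [0,1] "in" : (NP\S)/PP
    [1,4] PP   <
      [1,3] PP\S   >
        [1,2] "slowly" : (PP\S)/(N/PP)
        [2,3] "gave" : N/PP
      [3,4] "sent" : PP\(PP\S)
  [4,8] S\(NP\S)   >
    [4,5] "park" : (S\(NP\S))/N
    [5,8] N   <
      [5,6] "dog" : S
      [6,8] N\S   <
        [6,7] "on" : N
        [7,8] "river" : (N\S)\N

S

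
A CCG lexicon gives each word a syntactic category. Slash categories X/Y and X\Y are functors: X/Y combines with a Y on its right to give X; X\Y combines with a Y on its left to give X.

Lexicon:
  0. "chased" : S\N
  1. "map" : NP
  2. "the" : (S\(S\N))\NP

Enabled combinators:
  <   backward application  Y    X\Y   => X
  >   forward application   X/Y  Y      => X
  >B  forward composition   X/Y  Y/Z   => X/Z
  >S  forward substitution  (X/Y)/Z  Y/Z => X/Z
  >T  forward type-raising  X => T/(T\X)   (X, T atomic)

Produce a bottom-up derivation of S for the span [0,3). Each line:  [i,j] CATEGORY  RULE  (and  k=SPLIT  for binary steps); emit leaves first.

[0,3] S   <
  [0,1] "chased" : S\N
  [1,3] S\(S\N)   <
    [1,2] "map" : NP
    [2,3] "the" : (S\(S\N))\NP

[0,1] S\N  lex  "chased"
[1,2] NP  lex  "map"
[2,3] (S\(S\N))\NP  lex  "the"
[1,3] S\(S\N)  <  k=2
[0,3] S  <  k=1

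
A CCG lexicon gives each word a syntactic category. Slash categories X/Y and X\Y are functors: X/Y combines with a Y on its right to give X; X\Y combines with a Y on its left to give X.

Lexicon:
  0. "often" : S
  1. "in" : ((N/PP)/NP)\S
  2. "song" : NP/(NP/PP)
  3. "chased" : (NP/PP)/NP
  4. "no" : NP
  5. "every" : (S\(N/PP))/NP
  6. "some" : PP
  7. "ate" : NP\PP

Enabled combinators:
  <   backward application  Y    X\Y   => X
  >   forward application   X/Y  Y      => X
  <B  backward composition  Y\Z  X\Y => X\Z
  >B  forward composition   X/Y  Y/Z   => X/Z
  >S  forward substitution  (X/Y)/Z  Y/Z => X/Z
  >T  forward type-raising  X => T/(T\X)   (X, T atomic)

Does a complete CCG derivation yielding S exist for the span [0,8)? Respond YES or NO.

[0,8] S   <
  [0,5] N/PP   >
    [0,2] (N/PP)/NP   <
      [0,1] "often" : S
      [1,2] "in" : ((N/PP)/NP)\S
    [2,5] NP   >
      [2,3] "song" : NP/(NP/PP)
      [3,5] NP/PP   >
        [3,4] "chased" : (NP/PP)/NP
        [4,5] "no" : NP
  [5,8] S\(N/PP)   >
    [5,6] "every" : (S\(N/PP))/NP
    [6,8] NP   >
      [6,7] NP/(NP\PP)   >T
        [6,7] "some" : PP
      [7,8] "ate" : NP\PP

YES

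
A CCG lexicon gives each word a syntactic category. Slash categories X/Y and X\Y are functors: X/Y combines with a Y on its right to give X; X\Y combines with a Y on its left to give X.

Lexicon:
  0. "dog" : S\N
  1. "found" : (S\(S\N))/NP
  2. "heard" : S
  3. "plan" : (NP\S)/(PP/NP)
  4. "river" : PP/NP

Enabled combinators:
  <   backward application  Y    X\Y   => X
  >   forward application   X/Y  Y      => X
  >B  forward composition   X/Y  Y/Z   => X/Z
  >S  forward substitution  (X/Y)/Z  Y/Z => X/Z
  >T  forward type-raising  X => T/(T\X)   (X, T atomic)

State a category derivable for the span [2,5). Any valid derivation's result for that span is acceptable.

[0,5] S   <
  [0,1] "dog" : S\N
  [1,5] S\(S\N)   >
    [1,2] "found" : (S\(S\N))/NP
    [2,5] NP   >
      [2,3] NP/(NP\S)   >T
        [2,3] "heard" : S
      [3,5] NP\S   >
        [3,4] "plan" : (NP\S)/(PP/NP)
        [4,5] "river" : PP/NP

NP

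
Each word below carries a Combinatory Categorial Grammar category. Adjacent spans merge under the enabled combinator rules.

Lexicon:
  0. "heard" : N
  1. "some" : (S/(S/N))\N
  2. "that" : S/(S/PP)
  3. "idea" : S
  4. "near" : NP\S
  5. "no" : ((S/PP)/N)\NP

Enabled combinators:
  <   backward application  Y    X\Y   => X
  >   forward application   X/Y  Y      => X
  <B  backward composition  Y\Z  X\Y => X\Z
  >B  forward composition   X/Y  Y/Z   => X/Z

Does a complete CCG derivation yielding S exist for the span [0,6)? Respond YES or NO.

YES

[0,6] S   >
  [0,2] S/(S/N)   <
    [0,1] "heard" : N
    [1,2] "some" : (S/(S/N))\N
  [2,6] S/N   >B
    [2,3] "that" : S/(S/PP)
    [3,6] (S/PP)/N   <
      [3,5] NP   <
        [3,4] "idea" : S
        [4,5] "near" : NP\S
      [5,6] "no" : ((S/PP)/N)\NP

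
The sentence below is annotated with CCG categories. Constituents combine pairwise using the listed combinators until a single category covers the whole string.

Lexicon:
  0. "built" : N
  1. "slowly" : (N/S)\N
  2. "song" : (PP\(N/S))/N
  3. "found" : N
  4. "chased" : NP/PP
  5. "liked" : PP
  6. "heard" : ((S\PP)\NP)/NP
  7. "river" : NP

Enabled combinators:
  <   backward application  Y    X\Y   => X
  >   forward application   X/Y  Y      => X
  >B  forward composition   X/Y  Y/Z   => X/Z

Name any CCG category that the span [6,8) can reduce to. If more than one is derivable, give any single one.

[0,8] S   <
  [0,4] PP   <
    [0,2] N/S   <
      [0,1] "built" : N
      [1,2] "slowly" : (N/S)\N
    [2,4] PP\(N/S)   >
      [2,3] "song" : (PP\(N/S))/N
      [3,4] "found" : N
  [4,8] S\PP   <
    [4,6] NP   >
      [4,5] "chased" : NP/PP
      [5,6] "liked" : PP
    [6,8] (S\PP)\NP   >
      [6,7] "heard" : ((S\PP)\NP)/NP
      [7,8] "river" : NP

(S\PP)\NP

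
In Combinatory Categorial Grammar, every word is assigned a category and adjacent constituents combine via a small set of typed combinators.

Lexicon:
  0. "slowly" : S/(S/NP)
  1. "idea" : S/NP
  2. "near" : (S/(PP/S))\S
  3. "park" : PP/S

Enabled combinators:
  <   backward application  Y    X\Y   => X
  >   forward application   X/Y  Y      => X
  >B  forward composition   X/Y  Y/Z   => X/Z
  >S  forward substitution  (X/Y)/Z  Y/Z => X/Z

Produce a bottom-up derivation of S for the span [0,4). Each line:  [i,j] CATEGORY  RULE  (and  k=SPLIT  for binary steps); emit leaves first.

[0,1] S/(S/NP)  lex  "slowly"
[1,2] S/NP  lex  "idea"
[0,2] S  >  k=1
[2,3] (S/(PP/S))\S  lex  "near"
[0,3] S/(PP/S)  <  k=2
[3,4] PP/S  lex  "park"
[0,4] S  >  k=3

[0,4] S   >
  [0,3] S/(PP/S)   <
    [0,2] S   >
      [0,1] "slowly" : S/(S/NP)
      [1,2] "idea" : S/NP
    [2,3] "near" : (S/(PP/S))\S
  [3,4] "park" : PP/S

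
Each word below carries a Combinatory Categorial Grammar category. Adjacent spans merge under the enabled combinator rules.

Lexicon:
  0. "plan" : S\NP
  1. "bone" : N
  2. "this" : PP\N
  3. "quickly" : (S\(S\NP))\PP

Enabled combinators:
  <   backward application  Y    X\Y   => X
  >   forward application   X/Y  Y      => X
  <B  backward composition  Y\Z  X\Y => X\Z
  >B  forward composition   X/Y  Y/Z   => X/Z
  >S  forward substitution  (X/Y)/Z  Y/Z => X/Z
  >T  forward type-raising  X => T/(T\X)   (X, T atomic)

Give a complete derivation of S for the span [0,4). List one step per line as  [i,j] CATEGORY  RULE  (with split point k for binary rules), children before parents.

[0,4] S   <
  [0,1] "plan" : S\NP
  [1,4] S\(S\NP)   <
    [1,3] PP   <
      [1,2] "bone" : N
      [2,3] "this" : PP\N
    [3,4] "quickly" : (S\(S\NP))\PP

[0,1] S\NP  lex  "plan"
[1,2] N  lex  "bone"
[2,3] PP\N  lex  "this"
[1,3] PP  <  k=2
[3,4] (S\(S\NP))\PP  lex  "quickly"
[1,4] S\(S\NP)  <  k=3
[0,4] S  <  k=1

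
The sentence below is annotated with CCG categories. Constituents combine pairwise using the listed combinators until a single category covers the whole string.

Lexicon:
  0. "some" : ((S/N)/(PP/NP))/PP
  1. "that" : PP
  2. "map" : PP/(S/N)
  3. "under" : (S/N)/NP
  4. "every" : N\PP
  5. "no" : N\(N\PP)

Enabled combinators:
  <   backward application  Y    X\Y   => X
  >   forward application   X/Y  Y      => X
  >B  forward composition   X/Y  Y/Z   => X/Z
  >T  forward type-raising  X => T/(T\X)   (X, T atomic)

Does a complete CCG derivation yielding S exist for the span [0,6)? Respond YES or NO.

YES

[0,6] S   >
  [0,4] S/N   >
    [0,2] (S/N)/(PP/NP)   >
      [0,1] "some" : ((S/N)/(PP/NP))/PP
      [1,2] "that" : PP
    [2,4] PP/NP   >B
      [2,3] "map" : PP/(S/N)
      [3,4] "under" : (S/N)/NP
  [4,6] N   <
    [4,5] "every" : N\PP
    [5,6] "no" : N\(N\PP)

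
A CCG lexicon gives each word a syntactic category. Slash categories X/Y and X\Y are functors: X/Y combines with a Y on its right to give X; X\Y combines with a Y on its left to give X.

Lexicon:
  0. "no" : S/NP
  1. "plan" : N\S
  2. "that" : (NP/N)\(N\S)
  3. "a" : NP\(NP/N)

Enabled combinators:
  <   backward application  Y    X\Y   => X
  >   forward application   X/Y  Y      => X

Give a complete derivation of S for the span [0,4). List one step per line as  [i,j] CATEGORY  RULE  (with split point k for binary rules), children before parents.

[0,1] S/NP  lex  "no"
[1,2] N\S  lex  "plan"
[2,3] (NP/N)\(N\S)  lex  "that"
[1,3] NP/N  <  k=2
[3,4] NP\(NP/N)  lex  "a"
[1,4] NP  <  k=3
[0,4] S  >  k=1

[0,4] S   >
  [0,1] "no" : S/NP
  [1,4] NP   <
    [1,3] NP/N   <
      [1,2] "plan" : N\S
      [2,3] "that" : (NP/N)\(N\S)
    [3,4] "a" : NP\(NP/N)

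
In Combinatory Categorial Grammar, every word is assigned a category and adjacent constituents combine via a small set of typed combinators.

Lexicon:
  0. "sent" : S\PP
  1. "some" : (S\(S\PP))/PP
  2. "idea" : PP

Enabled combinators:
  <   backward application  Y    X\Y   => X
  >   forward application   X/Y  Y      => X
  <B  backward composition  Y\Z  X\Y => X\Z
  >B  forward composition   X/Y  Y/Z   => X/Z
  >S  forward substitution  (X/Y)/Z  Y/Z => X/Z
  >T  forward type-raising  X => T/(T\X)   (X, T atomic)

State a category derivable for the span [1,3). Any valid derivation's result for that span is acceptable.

S\(S\PP)

[0,3] S   <
  [0,1] "sent" : S\PP
  [1,3] S\(S\PP)   >
    [1,2] "some" : (S\(S\PP))/PP
    [2,3] "idea" : PP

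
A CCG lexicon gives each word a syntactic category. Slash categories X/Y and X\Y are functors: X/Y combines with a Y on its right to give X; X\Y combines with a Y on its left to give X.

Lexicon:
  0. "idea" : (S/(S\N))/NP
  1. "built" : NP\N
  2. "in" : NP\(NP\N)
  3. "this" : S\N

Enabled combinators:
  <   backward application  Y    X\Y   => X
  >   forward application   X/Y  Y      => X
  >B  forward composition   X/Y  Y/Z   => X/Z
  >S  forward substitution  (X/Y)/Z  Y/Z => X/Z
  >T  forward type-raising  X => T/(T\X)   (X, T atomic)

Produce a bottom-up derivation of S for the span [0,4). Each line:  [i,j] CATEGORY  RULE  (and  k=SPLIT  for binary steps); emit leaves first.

[0,1] (S/(S\N))/NP  lex  "idea"
[1,2] NP\N  lex  "built"
[2,3] NP\(NP\N)  lex  "in"
[1,3] NP  <  k=2
[0,3] S/(S\N)  >  k=1
[3,4] S\N  lex  "this"
[0,4] S  >  k=3

[0,4] S   >
  [0,3] S/(S\N)   >
    [0,1] "idea" : (S/(S\N))/NP
    [1,3] NP   <
      [1,2] "built" : NP\N
      [2,3] "in" : NP\(NP\N)
  [3,4] "this" : S\N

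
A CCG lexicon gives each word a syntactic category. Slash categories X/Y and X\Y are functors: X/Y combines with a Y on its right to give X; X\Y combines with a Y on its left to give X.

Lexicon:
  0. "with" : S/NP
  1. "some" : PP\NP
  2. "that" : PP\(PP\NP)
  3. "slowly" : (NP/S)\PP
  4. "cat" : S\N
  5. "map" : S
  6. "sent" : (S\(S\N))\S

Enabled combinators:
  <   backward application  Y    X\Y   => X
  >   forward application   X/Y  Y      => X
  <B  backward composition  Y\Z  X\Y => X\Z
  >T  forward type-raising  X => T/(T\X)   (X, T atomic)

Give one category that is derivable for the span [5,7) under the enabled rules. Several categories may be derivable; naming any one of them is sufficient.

[0,7] S   >
  [0,1] "with" : S/NP
  [1,7] NP   >
    [1,4] NP/S   <
      [1,3] PP   <
        [1,2] "some" : PP\NP
        [2,3] "that" : PP\(PP\NP)
      [3,4] "slowly" : (NP/S)\PP
    [4,7] S   <
      [4,5] "cat" : S\N
      [5,7] S\(S\N)   <
        [5,6] "map" : S
        [6,7] "sent" : (S\(S\N))\S

S\(S\N)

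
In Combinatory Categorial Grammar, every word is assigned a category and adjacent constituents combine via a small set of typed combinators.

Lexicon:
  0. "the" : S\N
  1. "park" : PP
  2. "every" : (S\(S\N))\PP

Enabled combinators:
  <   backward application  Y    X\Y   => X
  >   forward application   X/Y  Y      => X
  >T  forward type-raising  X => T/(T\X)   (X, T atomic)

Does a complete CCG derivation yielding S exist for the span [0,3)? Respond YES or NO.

YES

[0,3] S   <
  [0,1] "the" : S\N
  [1,3] S\(S\N)   <
    [1,2] "park" : PP
    [2,3] "every" : (S\(S\N))\PP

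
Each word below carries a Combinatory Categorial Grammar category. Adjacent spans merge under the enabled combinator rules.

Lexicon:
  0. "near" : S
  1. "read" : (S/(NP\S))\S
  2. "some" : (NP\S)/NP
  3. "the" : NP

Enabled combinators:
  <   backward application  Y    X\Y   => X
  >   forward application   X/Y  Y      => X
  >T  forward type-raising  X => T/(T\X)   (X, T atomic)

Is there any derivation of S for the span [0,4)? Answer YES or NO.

YES

[0,4] S   >
  [0,2] S/(NP\S)   <
    [0,1] "near" : S
    [1,2] "read" : (S/(NP\S))\S
  [2,4] NP\S   >
    [2,3] "some" : (NP\S)/NP
    [3,4] "the" : NP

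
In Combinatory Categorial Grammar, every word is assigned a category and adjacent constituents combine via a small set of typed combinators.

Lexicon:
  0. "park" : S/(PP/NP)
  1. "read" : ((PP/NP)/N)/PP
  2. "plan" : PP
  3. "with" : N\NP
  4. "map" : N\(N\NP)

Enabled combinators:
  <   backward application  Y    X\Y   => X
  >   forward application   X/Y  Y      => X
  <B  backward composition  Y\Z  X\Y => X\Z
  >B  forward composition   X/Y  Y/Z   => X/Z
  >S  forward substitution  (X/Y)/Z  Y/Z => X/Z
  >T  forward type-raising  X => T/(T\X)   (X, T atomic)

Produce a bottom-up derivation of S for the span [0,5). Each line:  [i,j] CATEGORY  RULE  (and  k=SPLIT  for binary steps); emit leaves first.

[0,5] S   >
  [0,1] "park" : S/(PP/NP)
  [1,5] PP/NP   >
    [1,3] (PP/NP)/N   >
      [1,2] "read" : ((PP/NP)/N)/PP
      [2,3] "plan" : PP
    [3,5] N   <
      [3,4] "with" : N\NP
      [4,5] "map" : N\(N\NP)

[0,1] S/(PP/NP)  lex  "park"
[1,2] ((PP/NP)/N)/PP  lex  "read"
[2,3] PP  lex  "plan"
[1,3] (PP/NP)/N  >  k=2
[3,4] N\NP  lex  "with"
[4,5] N\(N\NP)  lex  "map"
[3,5] N  <  k=4
[1,5] PP/NP  >  k=3
[0,5] S  >  k=1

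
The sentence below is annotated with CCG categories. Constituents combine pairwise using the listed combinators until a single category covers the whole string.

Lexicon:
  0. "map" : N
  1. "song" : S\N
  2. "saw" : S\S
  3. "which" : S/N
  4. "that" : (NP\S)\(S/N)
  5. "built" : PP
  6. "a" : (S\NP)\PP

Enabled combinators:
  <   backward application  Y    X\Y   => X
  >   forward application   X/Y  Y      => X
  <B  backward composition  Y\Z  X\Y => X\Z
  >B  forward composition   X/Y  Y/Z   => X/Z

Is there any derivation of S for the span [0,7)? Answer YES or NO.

YES

[0,7] S   <
  [0,5] NP   <
    [0,2] S   <
      [0,1] "map" : N
      [1,2] "song" : S\N
    [2,5] NP\S   <B
      [2,3] "saw" : S\S
      [3,5] NP\S   <
        [3,4] "which" : S/N
        [4,5] "that" : (NP\S)\(S/N)
  [5,7] S\NP   <
    [5,6] "built" : PP
    [6,7] "a" : (S\NP)\PP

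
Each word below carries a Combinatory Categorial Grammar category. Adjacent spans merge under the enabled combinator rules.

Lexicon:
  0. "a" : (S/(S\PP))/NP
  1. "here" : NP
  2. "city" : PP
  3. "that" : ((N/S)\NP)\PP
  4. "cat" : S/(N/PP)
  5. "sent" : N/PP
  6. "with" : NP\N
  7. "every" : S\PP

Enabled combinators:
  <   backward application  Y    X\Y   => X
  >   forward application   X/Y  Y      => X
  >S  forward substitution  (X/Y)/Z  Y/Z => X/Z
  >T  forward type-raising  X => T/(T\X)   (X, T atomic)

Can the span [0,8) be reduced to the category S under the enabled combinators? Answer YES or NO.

YES

[0,8] S   >
  [0,7] S/(S\PP)   >
    [0,1] "a" : (S/(S\PP))/NP
    [1,7] NP   <
      [1,6] N   >
        [1,4] N/S   <
          [1,2] "here" : NP
          [2,4] (N/S)\NP   <
            [2,3] "city" : PP
            [3,4] "that" : ((N/S)\NP)\PP
        [4,6] S   >
          [4,5] "cat" : S/(N/PP)
          [5,6] "sent" : N/PP
      [6,7] "with" : NP\N
  [7,8] "every" : S\PP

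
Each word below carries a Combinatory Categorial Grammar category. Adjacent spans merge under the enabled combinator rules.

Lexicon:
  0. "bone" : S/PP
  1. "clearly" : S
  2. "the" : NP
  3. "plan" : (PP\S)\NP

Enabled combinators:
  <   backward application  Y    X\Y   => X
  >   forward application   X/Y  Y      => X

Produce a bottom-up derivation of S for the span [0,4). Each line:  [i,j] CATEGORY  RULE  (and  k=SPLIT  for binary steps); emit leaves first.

[0,4] S   >
  [0,1] "bone" : S/PP
  [1,4] PP   <
    [1,2] "clearly" : S
    [2,4] PP\S   <
      [2,3] "the" : NP
      [3,4] "plan" : (PP\S)\NP

[0,1] S/PP  lex  "bone"
[1,2] S  lex  "clearly"
[2,3] NP  lex  "the"
[3,4] (PP\S)\NP  lex  "plan"
[2,4] PP\S  <  k=3
[1,4] PP  <  k=2
[0,4] S  >  k=1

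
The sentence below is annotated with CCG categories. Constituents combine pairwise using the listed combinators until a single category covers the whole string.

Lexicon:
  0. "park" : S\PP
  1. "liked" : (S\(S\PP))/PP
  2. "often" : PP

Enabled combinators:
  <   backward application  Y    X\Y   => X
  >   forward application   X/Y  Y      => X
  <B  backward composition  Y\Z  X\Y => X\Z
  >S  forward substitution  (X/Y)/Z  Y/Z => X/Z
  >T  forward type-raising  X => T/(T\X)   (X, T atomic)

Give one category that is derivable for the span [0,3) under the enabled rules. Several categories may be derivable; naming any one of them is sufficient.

S

[0,3] S   <
  [0,1] "park" : S\PP
  [1,3] S\(S\PP)   >
    [1,2] "liked" : (S\(S\PP))/PP
    [2,3] "often" : PP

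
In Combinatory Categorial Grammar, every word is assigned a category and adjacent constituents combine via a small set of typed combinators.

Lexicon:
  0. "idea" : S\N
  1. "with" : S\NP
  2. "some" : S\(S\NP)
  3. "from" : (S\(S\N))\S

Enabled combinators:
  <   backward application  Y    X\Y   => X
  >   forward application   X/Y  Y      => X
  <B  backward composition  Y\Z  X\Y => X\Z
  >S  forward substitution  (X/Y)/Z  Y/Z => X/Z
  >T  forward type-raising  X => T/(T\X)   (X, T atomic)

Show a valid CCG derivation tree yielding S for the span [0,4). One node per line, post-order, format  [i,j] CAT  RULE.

[0,4] S   <
  [0,1] "idea" : S\N
  [1,4] S\(S\N)   <
    [1,3] S   <
      [1,2] "with" : S\NP
      [2,3] "some" : S\(S\NP)
    [3,4] "from" : (S\(S\N))\S

[0,1] S\N  lex  "idea"
[1,2] S\NP  lex  "with"
[2,3] S\(S\NP)  lex  "some"
[1,3] S  <  k=2
[3,4] (S\(S\N))\S  lex  "from"
[1,4] S\(S\N)  <  k=3
[0,4] S  <  k=1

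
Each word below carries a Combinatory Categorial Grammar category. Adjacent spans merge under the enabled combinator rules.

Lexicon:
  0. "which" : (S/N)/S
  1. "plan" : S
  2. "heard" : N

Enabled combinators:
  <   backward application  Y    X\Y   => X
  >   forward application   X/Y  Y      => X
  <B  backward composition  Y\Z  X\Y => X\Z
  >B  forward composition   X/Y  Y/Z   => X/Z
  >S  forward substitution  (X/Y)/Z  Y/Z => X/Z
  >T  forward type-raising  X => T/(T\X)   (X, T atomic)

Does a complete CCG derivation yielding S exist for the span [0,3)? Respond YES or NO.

YES

[0,3] S   >
  [0,2] S/N   >
    [0,1] "which" : (S/N)/S
    [1,2] "plan" : S
  [2,3] "heard" : N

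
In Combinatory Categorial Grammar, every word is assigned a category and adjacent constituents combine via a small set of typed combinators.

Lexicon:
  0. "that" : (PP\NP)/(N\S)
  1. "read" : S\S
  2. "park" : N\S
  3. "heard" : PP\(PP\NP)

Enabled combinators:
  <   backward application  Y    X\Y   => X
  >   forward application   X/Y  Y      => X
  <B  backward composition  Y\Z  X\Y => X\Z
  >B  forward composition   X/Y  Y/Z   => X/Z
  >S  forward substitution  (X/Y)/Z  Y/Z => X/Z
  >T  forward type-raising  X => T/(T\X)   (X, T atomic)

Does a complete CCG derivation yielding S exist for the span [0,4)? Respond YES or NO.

(PP\NP)/(N\S) S\S N\S PP\(PP\NP)
CKY chart[0,4] = {N/(N\PP), NP/(NP\PP), PP, PP/(PP\PP), S/(S\PP)}; S ∉ chart

NO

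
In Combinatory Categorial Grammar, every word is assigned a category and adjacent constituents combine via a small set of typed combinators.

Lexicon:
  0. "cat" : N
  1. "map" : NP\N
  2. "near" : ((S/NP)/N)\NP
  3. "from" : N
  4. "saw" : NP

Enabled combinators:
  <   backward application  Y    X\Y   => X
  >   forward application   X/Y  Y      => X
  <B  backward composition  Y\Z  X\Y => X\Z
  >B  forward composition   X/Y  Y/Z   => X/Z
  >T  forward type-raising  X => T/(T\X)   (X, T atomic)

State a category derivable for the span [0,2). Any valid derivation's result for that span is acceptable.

[0,5] S   >
  [0,4] S/NP   >
    [0,3] (S/NP)/N   <
      [0,2] NP   >
        [0,1] NP/(NP\N)   >T
          [0,1] "cat" : N
        [1,2] "map" : NP\N
      [2,3] "near" : ((S/NP)/N)\NP
    [3,4] "from" : N
  [4,5] "saw" : NP

NP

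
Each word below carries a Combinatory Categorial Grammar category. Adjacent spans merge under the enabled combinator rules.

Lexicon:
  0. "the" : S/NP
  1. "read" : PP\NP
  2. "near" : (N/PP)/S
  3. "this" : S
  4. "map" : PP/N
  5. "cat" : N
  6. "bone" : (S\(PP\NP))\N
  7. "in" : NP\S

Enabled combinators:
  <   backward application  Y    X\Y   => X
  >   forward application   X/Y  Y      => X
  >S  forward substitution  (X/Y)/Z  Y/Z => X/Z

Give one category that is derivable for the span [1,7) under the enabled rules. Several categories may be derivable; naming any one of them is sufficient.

[0,8] S   >
  [0,1] "the" : S/NP
  [1,8] NP   <
    [1,7] S   <
      [1,2] "read" : PP\NP
      [2,7] S\(PP\NP)   <
        [2,6] N   >
          [2,4] N/PP   >
            [2,3] "near" : (N/PP)/S
            [3,4] "this" : S
          [4,6] PP   >
            [4,5] "map" : PP/N
            [5,6] "cat" : N
        [6,7] "bone" : (S\(PP\NP))\N
    [7,8] "in" : NP\S

S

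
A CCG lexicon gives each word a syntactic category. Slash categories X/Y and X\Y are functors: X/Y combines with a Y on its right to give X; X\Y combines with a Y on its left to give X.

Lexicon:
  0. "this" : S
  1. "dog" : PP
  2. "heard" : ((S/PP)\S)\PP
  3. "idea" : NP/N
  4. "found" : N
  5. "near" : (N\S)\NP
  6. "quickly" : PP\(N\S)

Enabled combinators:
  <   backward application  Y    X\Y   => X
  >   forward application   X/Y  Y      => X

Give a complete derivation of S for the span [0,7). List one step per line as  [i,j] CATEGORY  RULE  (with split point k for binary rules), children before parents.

[0,1] S  lex  "this"
[1,2] PP  lex  "dog"
[2,3] ((S/PP)\S)\PP  lex  "heard"
[1,3] (S/PP)\S  <  k=2
[0,3] S/PP  <  k=1
[3,4] NP/N  lex  "idea"
[4,5] N  lex  "found"
[3,5] NP  >  k=4
[5,6] (N\S)\NP  lex  "near"
[3,6] N\S  <  k=5
[6,7] PP\(N\S)  lex  "quickly"
[3,7] PP  <  k=6
[0,7] S  >  k=3

[0,7] S   >
  [0,3] S/PP   <
    [0,1] "this" : S
    [1,3] (S/PP)\S   <
      [1,2] "dog" : PP
      [2,3] "heard" : ((S/PP)\S)\PP
  [3,7] PP   <
    [3,6] N\S   <
      [3,5] NP   >
        [3,4] "idea" : NP/N
        [4,5] "found" : N
      [5,6] "near" : (N\S)\NP
    [6,7] "quickly" : PP\(N\S)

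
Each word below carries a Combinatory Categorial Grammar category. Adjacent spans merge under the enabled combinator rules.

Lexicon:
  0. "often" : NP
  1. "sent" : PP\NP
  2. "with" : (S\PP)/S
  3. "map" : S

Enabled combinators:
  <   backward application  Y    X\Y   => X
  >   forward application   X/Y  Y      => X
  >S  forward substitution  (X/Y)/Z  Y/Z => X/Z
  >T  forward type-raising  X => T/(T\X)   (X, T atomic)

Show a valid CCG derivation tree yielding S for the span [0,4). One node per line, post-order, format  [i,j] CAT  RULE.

[0,1] NP  lex  "often"
[0,1] PP/(PP\NP)  >T
[1,2] PP\NP  lex  "sent"
[0,2] PP  >  k=1
[2,3] (S\PP)/S  lex  "with"
[3,4] S  lex  "map"
[2,4] S\PP  >  k=3
[0,4] S  <  k=2

[0,4] S   <
  [0,2] PP   >
    [0,1] PP/(PP\NP)   >T
      [0,1] "often" : NP
    [1,2] "sent" : PP\NP
  [2,4] S\PP   >
    [2,3] "with" : (S\PP)/S
    [3,4] "map" : S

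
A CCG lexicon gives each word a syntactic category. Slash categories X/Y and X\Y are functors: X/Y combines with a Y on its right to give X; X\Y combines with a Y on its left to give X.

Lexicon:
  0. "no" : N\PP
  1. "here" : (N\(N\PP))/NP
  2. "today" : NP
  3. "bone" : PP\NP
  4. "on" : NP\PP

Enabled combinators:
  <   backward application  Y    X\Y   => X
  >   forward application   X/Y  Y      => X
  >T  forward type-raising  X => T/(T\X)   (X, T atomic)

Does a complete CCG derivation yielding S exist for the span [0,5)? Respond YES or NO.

NO

N\PP (N\(N\PP))/NP NP PP\NP NP\PP
CKY chart[0,5] = {N, N/(N\N), NP/(NP\N), PP/(PP\N), S/(S\N)}; S ∉ chart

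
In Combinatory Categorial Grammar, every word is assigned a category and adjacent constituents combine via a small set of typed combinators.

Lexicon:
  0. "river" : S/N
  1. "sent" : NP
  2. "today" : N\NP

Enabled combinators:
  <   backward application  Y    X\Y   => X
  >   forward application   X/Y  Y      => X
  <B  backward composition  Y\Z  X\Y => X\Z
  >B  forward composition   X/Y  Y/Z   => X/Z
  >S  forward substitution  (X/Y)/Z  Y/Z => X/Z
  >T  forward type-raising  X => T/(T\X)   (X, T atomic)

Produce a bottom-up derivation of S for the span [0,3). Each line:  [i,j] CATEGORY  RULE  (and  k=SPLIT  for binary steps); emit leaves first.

[0,1] S/N  lex  "river"
[1,2] NP  lex  "sent"
[1,2] N/(N\NP)  >T
[2,3] N\NP  lex  "today"
[1,3] N  >  k=2
[0,3] S  >  k=1

[0,3] S   >
  [0,1] "river" : S/N
  [1,3] N   >
    [1,2] N/(N\NP)   >T
      [1,2] "sent" : NP
    [2,3] "today" : N\NP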